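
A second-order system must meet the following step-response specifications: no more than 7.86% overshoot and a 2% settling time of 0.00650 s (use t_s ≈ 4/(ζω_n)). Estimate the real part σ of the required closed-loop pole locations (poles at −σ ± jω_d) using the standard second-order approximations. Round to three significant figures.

The settling-time spec alone fixes σ = ζω_n = 4/t_s = 4/0.00650 = 615.
(Overshoot then fixes ζ = 0.629 and hence ω_d = σ·√(1−ζ²)/ζ = 760 rad/s.)

σ ≈ 615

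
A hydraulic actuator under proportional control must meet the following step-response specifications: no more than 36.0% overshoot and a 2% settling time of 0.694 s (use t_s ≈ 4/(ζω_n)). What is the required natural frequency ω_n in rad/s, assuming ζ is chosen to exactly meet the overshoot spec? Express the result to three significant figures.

ω_n ≈ 18.6 rad/s

From %OS = 100·exp(−πζ/√(1−ζ²)), invert to get ζ = −ln(OS)/√(π² + ln²(OS)) with OS = 0.360.
−ln 0.360 = 1.022, so ζ = 1.022/√(π² + 1.044) = 0.309.
From t_s ≈ 4/(ζω_n): ω_n = 4/(ζ·t_s) = 4/(0.309·0.694) = 18.6 rad/s.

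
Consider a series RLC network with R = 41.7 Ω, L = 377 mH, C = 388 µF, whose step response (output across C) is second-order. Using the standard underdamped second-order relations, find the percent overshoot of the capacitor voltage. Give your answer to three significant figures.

For a series RLC circuit (capacitor voltage as output), ω_n = 1/√(LC) = 1/√(377 mH · 388 µF) = 82.7 rad/s.
ζ = (R/2)·√(C/L) = (41.7/2)·√(388 µF/377 mH) = 0.669.
Overshoot: exp(−π·0.669/√(1−0.669²)) = 0.0592, i.e. 5.92%.

%OS ≈ 5.92%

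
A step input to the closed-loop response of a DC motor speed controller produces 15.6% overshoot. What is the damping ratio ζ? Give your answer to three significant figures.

ζ = −ln(OS)/√(π² + (ln OS)²). With OS = 0.156, ln OS = −1.858 and ζ = 1.858/3.650 = 0.509.

ζ ≈ 0.509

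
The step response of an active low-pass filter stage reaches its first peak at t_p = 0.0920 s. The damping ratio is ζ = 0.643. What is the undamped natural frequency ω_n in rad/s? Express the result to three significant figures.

ω_n ≈ 44.6 rad/s

Peak time t_p = π/ω_d, so ω_d = π/t_p = π/0.0920 = 34.1 rad/s.
ω_n = ω_d/√(1−ζ²) = 34.1/√0.587 = 44.6 rad/s.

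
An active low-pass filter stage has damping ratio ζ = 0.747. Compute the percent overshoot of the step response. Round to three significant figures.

For an underdamped second-order system, %OS = 100·exp(−πζ/√(1−ζ²)).
πζ/√(1−ζ²) = π·0.747/√(1−0.558) = 3.530, so %OS = 100·e^(−3.530) = 2.93%.

%OS ≈ 2.93%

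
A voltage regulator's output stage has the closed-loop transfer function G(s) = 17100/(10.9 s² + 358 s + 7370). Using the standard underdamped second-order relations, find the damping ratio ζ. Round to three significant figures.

ζ ≈ 0.632

Dividing through by 10.9: denominator becomes s² + 32.84 s + 676.1.
So ω_n = √676.1 = 26.0 rad/s and ζ = 32.84/(2·26.0) = 0.632.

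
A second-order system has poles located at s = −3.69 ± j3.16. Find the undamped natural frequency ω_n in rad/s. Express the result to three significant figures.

ω_n ≈ 4.86 rad/s

|pole| = ω_n = √(3.69² + 3.16²) = 4.86 rad/s; ζ = cos θ = σ/ω_n = 0.760.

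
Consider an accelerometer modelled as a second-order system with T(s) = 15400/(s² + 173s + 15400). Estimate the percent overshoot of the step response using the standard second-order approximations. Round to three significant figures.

ω_n = √15400 = 124 rad/s; ζ = 173/(2·124) = 0.697.
%OS = 100 e^{−πζ/√(1−ζ²)} with ζ = 0.697 gives 4.72%.

%OS ≈ 4.72%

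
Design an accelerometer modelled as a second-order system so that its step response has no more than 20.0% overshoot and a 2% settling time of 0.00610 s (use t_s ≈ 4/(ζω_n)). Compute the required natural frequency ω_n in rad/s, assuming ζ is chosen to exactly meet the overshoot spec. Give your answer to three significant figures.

ω_n ≈ 1440 rad/s

Inverting the overshoot relation: ζ = |ln 0.200|/√(π² + ln²0.200) = 0.456.
From t_s ≈ 4/(ζω_n): ω_n = 4/(ζ·t_s) = 4/(0.456·0.00610) = 1440 rad/s.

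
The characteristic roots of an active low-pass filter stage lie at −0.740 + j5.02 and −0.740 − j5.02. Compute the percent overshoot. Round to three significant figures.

|pole| = ω_n = √(0.740² + 5.02²) = 5.07 rad/s; ζ = cos θ = σ/ω_n = 0.146.
%OS = 100 e^{−πζ/√(1−ζ²)} with ζ = 0.146 gives 62.9%.

%OS ≈ 62.9%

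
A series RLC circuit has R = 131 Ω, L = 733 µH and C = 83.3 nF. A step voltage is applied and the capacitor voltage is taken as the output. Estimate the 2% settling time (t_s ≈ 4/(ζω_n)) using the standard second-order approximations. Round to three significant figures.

t_s ≈ 0.0000448 s

For a series RLC circuit (capacitor voltage as output), ω_n = 1/√(LC) = 1/√(733 µH · 83.3 nF) = 128000 rad/s.
ζ = (R/2)·√(C/L) = (131/2)·√(83.3 nF/733 µH) = 0.698.
t_s ≈ 4/(ζω_n) = 0.0000448 s.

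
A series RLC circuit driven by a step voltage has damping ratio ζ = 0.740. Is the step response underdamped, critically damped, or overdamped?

Since ζ = 0.740 < 1, the system is underdamped.

underdamped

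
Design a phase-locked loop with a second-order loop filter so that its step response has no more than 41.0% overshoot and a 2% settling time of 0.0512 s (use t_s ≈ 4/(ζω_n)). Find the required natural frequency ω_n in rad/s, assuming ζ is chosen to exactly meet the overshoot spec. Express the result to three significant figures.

ω_n ≈ 286 rad/s

From %OS = 100·exp(−πζ/√(1−ζ²)), invert to get ζ = −ln(OS)/√(π² + ln²(OS)) with OS = 0.410.
−ln 0.410 = 0.8916, so ζ = 0.8916/√(π² + 0.7949) = 0.273.
Then ω_n = 4/(ζ t_s) = 4/(0.273 × 0.0512) = 286 rad/s.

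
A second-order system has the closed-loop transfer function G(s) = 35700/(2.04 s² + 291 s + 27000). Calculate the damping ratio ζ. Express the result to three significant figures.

ζ ≈ 0.620

Dividing through by 2.04: denominator becomes s² + 142.6 s + 13240.
So ω_n = √13240 = 115 rad/s and ζ = 142.6/(2·115) = 0.620.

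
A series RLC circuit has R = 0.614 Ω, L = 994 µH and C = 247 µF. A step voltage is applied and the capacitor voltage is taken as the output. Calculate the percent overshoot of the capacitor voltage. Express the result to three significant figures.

%OS ≈ 61.5%

For a series RLC circuit (capacitor voltage as output), ω_n = 1/√(LC) = 1/√(994 µH · 247 µF) = 2020 rad/s.
ζ = (R/2)·√(C/L) = (0.614/2)·√(247 µF/994 µH) = 0.153.
Overshoot: exp(−π·0.153/√(1−0.153²)) = 0.615, i.e. 61.5%.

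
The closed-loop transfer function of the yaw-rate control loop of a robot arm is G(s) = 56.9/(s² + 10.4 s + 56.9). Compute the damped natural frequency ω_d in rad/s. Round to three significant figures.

ω_d ≈ 5.46 rad/s

Comparing the denominator to s² + 2ζω_n s + ω_n²: ω_n = √56.9 = 7.54 rad/s, and 2ζω_n = 10.4 so ζ = 10.4/(2·7.54) = 0.689.
The damped frequency ω_d = ω_n√(1−ζ²) = 5.46 rad/s.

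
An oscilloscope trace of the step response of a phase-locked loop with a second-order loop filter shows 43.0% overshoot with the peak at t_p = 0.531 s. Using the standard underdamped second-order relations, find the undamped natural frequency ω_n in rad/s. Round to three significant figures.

From the overshoot, ζ = −ln(OS)/√(π²+ln²(OS)) = 0.259.
From t_p = π/ω_d, ω_d = π/0.531 = 5.92 rad/s, so ω_n = ω_d/√(1−ζ²) = 6.13 rad/s.

ω_n ≈ 6.13 rad/s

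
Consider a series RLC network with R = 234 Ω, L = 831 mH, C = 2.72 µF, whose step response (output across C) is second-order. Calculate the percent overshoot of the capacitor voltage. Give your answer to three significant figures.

%OS ≈ 50.6%

For a series RLC circuit (capacitor voltage as output), ω_n = 1/√(LC) = 1/√(831 mH · 2.72 µF) = 665 rad/s.
ζ = (R/2)·√(C/L) = (234/2)·√(2.72 µF/831 mH) = 0.212.
Overshoot: exp(−π·0.212/√(1−0.212²)) = 0.506, i.e. 50.6%.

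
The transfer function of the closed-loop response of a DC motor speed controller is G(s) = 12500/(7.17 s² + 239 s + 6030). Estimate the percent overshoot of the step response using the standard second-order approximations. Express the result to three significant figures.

Dividing through by 7.17: denominator becomes s² + 33.33 s + 841.0.
So ω_n = √841.0 = 29.0 rad/s and ζ = 33.33/(2·29.0) = 0.575.
%OS = 100 e^{−πζ/√(1−ζ²)} with ζ = 0.575 gives 11.0%.

%OS ≈ 11.0%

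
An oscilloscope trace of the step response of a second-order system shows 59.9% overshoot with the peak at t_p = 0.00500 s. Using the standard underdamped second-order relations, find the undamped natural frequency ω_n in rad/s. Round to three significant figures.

ω_n ≈ 637 rad/s

The overshoot fixes ζ = −ln(OS)/√(π²+ln²(OS)) = 0.161.
t_p = π/ω_d ⇒ ω_d = 628 rad/s; then ω_n = ω_d/√(1−ζ²) = 637 rad/s.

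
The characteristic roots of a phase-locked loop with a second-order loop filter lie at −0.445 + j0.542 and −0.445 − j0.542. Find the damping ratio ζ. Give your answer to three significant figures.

With σ = 0.445, ω_d = 0.542: ω_n = √(σ²+ω_d²) = 0.701 rad/s, ζ = σ/ω_n = 0.635.

ζ ≈ 0.635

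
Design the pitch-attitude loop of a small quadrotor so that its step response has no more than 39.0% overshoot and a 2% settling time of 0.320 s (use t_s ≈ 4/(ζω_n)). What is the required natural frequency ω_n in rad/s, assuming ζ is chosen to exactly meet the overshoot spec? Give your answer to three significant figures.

ω_n ≈ 43.5 rad/s

ζ = −ln(OS)/√(π² + (ln OS)²). With OS = 0.390, ln OS = −0.9416 and ζ = 0.9416/3.280 = 0.287.
Then ω_n = 4/(ζ t_s) = 4/(0.287 × 0.320) = 43.5 rad/s.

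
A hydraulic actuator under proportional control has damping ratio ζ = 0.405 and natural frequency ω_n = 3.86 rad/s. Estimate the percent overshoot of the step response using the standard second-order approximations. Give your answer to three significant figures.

%OS ≈ 24.9%

For an underdamped second-order system, %OS = 100·exp(−πζ/√(1−ζ²)).
πζ/√(1−ζ²) = π·0.405/√(1−0.164) = 1.392, so %OS = 100·e^(−1.392) = 24.9%.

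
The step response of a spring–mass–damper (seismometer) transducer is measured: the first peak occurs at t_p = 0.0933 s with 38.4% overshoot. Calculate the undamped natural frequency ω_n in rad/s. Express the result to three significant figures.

From the overshoot, ζ = −ln(OS)/√(π²+ln²(OS)) = 0.291.
t_p = π/ω_d ⇒ ω_d = 33.7 rad/s; then ω_n = ω_d/√(1−ζ²) = 35.2 rad/s.

ω_n ≈ 35.2 rad/s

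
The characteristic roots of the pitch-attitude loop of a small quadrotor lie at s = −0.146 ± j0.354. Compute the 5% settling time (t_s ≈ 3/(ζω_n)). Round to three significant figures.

t_s ≈ 20.5 s

For poles at −σ ± jω_d, ζω_n = σ = 0.146, so t_s ≈ 3/σ = 20.5 s.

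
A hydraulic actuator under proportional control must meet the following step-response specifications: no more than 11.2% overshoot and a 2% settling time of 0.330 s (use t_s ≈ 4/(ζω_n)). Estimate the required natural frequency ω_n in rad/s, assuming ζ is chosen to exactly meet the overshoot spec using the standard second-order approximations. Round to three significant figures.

Inverting the overshoot relation: ζ = |ln 0.112|/√(π² + ln²0.112) = 0.572.
Then ω_n = 4/(ζ t_s) = 4/(0.572 × 0.330) = 21.2 rad/s.

ω_n ≈ 21.2 rad/s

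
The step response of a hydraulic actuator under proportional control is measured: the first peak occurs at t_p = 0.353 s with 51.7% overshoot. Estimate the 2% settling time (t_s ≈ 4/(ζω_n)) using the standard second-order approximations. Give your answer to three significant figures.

ζ from %OS: ζ = |ln 0.517|/√(π²+ln²0.517) = 0.206.
From t_p = π/ω_d, ω_d = π/0.353 = 8.90 rad/s, so ω_n = ω_d/√(1−ζ²) = 9.09 rad/s.
t_s ≈ 4/(ζω_n) = 4/(0.206·9.09) = 2.14 s.

t_s ≈ 2.14 s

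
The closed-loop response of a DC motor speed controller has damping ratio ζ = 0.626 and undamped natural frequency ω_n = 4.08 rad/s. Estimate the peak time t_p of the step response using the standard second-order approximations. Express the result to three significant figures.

The damped frequency is ω_d = ω_n√(1−ζ²) = 4.08·√(1−0.392) = 3.18 rad/s.
Peak time t_p = π/ω_d = π/3.18 = 0.987 s.

t_p ≈ 0.987 s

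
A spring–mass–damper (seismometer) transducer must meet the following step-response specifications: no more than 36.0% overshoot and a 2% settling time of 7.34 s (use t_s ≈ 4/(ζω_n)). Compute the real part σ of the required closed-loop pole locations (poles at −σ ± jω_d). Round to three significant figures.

σ ≈ 0.545

The settling-time spec alone fixes σ = ζω_n = 4/t_s = 4/7.34 = 0.545.
(Overshoot then fixes ζ = 0.309 and hence ω_d = σ·√(1−ζ²)/ζ = 1.68 rad/s.)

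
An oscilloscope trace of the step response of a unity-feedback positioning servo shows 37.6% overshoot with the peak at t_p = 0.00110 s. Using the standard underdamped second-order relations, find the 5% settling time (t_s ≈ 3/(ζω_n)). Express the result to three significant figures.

t_s ≈ 0.00337 s

ζ from %OS: ζ = |ln 0.376|/√(π²+ln²0.376) = 0.297.
t_p = π/ω_d ⇒ ω_d = 2860 rad/s; then ω_n = ω_d/√(1−ζ²) = 2990 rad/s.
t_s ≈ 3/(ζω_n) = 3/(0.297·2990) = 0.00337 s.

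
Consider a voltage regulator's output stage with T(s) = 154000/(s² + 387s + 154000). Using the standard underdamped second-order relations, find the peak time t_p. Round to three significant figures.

Comparing the denominator to s² + 2ζω_n s + ω_n²: ω_n = √154000 = 392 rad/s, and 2ζω_n = 387 so ζ = 387/(2·392) = 0.493.
The damped frequency ω_d = ω_n√(1−ζ²) = 341 rad/s. Then t_p = π/ω_d = 0.00920 s.

t_p ≈ 0.00920 s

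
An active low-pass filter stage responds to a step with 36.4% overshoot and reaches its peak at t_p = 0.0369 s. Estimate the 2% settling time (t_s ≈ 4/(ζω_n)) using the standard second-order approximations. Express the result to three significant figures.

The overshoot fixes ζ = −ln(OS)/√(π²+ln²(OS)) = 0.306.
t_p = π/ω_d ⇒ ω_d = 85.1 rad/s; then ω_n = ω_d/√(1−ζ²) = 89.4 rad/s.
t_s ≈ 4/(ζω_n) = 4/(0.306·89.4) = 0.146 s.

t_s ≈ 0.146 s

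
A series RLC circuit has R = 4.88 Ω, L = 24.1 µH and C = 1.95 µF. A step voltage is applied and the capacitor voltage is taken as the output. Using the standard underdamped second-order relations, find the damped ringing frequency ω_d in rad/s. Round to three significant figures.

For a series RLC circuit (capacitor voltage as output), ω_n = 1/√(LC) = 1/√(24.1 µH · 1.95 µF) = 146000 rad/s.
ζ = (R/2)·√(C/L) = (4.88/2)·√(1.95 µF/24.1 µH) = 0.694.
ω_d = ω_n√(1−ζ²) = 105000 rad/s.

ω_d ≈ 105000 rad/s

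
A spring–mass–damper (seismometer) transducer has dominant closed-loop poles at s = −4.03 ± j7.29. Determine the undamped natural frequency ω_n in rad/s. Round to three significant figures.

ω_n ≈ 8.33 rad/s

With σ = 4.03, ω_d = 7.29: ω_n = √(σ²+ω_d²) = 8.33 rad/s, ζ = σ/ω_n = 0.484.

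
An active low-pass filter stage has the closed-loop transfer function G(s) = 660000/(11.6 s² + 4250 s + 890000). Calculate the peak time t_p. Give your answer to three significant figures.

Dividing through by 11.6: denominator becomes s² + 366.4 s + 76720.
So ω_n = √76720 = 277 rad/s and ζ = 366.4/(2·277) = 0.661.
ω_d = 277·√(1 − 0.661²) = 208 rad/s. t_p = π/ω_d = 0.0151 s.

t_p ≈ 0.0151 s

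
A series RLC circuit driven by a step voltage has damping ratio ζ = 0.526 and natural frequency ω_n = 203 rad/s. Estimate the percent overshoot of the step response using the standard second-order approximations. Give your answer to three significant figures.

%OS ≈ 14.3%

For an underdamped second-order system, %OS = 100·exp(−πζ/√(1−ζ²)).
πζ/√(1−ζ²) = π·0.526/√(1−0.277) = 1.943, so %OS = 100·e^(−1.943) = 14.3%.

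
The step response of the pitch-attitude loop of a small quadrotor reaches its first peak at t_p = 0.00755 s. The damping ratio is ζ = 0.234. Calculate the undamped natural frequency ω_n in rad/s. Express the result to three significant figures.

ω_n ≈ 428 rad/s

Peak time t_p = π/ω_d, so ω_d = π/t_p = π/0.00755 = 416 rad/s.
ω_n = ω_d/√(1−ζ²) = 416/√0.945 = 428 rad/s.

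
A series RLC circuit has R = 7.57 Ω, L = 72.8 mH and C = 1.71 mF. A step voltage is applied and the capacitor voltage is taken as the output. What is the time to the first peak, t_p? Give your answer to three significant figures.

t_p ≈ 0.0430 s

For a series RLC circuit (capacitor voltage as output), ω_n = 1/√(LC) = 1/√(72.8 mH · 1.71 mF) = 89.6 rad/s.
ζ = (R/2)·√(C/L) = (7.57/2)·√(1.71 mF/72.8 mH) = 0.580.
ω_d = 89.6·√(1 − 0.580²) = 73.0 rad/s. t_p = π/ω_d = 0.0430 s.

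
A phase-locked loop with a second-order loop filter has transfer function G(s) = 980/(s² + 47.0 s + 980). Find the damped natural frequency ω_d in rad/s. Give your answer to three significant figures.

ω_d ≈ 20.7 rad/s

Matching coefficients with s² + 2ζω_n s + ω_n² gives ω_n² = 980 ⇒ ω_n = 31.3 rad/s, and ζ = 47.0/(2ω_n) = 0.751.
ω_d = 31.3·√(1 − 0.751²) = 20.7 rad/s.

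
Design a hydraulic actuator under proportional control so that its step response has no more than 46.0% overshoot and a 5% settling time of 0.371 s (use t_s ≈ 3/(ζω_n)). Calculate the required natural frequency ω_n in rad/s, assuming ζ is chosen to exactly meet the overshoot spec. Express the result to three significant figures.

From %OS = 100·exp(−πζ/√(1−ζ²)), invert to get ζ = −ln(OS)/√(π² + ln²(OS)) with OS = 0.460.
−ln 0.460 = 0.7765, so ζ = 0.7765/√(π² + 0.6030) = 0.240.
Then ω_n = 3/(ζ t_s) = 3/(0.240 × 0.371) = 33.7 rad/s.

ω_n ≈ 33.7 rad/s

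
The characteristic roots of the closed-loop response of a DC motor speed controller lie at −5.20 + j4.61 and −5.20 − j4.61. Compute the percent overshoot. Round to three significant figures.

The poles are at −σ ± jω_d with σ = 5.20 and ω_d = 4.61, so ω_n = √(σ²+ω_d²) = 6.95 rad/s and ζ = σ/ω_n = 0.748.
Overshoot: exp(−π·0.748/√(1−0.748²)) = 0.0289, i.e. 2.89%.

%OS ≈ 2.89%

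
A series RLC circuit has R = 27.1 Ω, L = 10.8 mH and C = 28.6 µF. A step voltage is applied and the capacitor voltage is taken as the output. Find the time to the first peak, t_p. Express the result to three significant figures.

For a series RLC circuit (capacitor voltage as output), ω_n = 1/√(LC) = 1/√(10.8 mH · 28.6 µF) = 1800 rad/s.
ζ = (R/2)·√(C/L) = (27.1/2)·√(28.6 µF/10.8 mH) = 0.697.
ω_d = ω_n√(1−ζ²) = 1290 rad/s. t_p = π/ω_d = 0.00244 s.

t_p ≈ 0.00244 s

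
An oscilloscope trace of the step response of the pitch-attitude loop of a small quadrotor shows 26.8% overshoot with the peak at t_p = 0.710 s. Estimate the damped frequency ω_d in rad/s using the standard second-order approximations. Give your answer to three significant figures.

ω_d ≈ 4.42 rad/s

t_p = π/ω_d, so ω_d = π/0.710 = 4.42 rad/s.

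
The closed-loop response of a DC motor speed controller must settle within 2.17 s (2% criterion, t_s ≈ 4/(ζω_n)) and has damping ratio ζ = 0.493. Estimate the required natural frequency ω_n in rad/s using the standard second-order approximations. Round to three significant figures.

ω_n ≈ 3.74 rad/s

Rearranging t_s ≈ 4/(ζω_n) gives ω_n = 4/(ζ·t_s) = 4/(0.493 × 2.17) = 3.74 rad/s.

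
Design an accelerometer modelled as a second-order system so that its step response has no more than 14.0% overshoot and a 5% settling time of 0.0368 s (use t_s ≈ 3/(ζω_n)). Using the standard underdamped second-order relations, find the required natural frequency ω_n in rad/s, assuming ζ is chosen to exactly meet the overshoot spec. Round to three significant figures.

ω_n ≈ 154 rad/s

From %OS = 100·exp(−πζ/√(1−ζ²)), invert to get ζ = −ln(OS)/√(π² + ln²(OS)) with OS = 0.140.
−ln 0.140 = 1.966, so ζ = 1.966/√(π² + 3.866) = 0.531.
Then ω_n = 3/(ζ t_s) = 3/(0.531 × 0.0368) = 154 rad/s.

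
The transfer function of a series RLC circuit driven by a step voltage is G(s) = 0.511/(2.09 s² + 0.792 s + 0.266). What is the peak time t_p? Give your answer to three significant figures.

Dividing through by 2.09: denominator becomes s² + 0.3789 s + 0.1273.
So ω_n = √0.1273 = 0.357 rad/s and ζ = 0.3789/(2·0.357) = 0.531.
ω_d = 0.357·√(1 − 0.531²) = 0.302 rad/s. t_p = π/ω_d = 10.4 s.

t_p ≈ 10.4 s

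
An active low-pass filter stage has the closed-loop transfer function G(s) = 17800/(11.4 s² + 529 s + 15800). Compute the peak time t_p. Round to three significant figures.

Dividing through by 11.4: denominator becomes s² + 46.40 s + 1386.
So ω_n = √1386 = 37.2 rad/s and ζ = 46.40/(2·37.2) = 0.623.
ω_d = 37.2·√(1 − 0.623²) = 29.1 rad/s. t_p = π/ω_d = 0.108 s.

t_p ≈ 0.108 s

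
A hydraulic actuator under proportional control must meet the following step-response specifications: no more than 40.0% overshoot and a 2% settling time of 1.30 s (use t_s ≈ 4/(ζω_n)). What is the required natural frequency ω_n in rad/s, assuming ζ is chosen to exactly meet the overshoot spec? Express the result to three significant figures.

ω_n ≈ 11.0 rad/s

Inverting the overshoot relation: ζ = |ln 0.400|/√(π² + ln²0.400) = 0.280.
From t_s ≈ 4/(ζω_n): ω_n = 4/(ζ·t_s) = 4/(0.280·1.30) = 11.0 rad/s.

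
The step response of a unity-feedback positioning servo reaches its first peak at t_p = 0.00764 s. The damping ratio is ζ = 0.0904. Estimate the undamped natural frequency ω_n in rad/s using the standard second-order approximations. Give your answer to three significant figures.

ω_n ≈ 413 rad/s

Peak time t_p = π/ω_d, so ω_d = π/t_p = π/0.00764 = 411 rad/s.
ω_n = ω_d/√(1−ζ²) = 411/√0.992 = 413 rad/s.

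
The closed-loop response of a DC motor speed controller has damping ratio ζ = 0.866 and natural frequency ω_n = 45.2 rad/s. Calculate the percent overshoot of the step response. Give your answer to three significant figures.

For an underdamped second-order system, %OS = 100·exp(−πζ/√(1−ζ²)).
πζ/√(1−ζ²) = π·0.866/√(1−0.750) = 5.441, so %OS = 100·e^(−5.441) = 0.434%.

%OS ≈ 0.434%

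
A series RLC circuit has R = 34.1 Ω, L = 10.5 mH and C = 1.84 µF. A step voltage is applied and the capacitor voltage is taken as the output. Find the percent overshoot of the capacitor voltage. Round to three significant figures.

For a series RLC circuit (capacitor voltage as output), ω_n = 1/√(LC) = 1/√(10.5 mH · 1.84 µF) = 7190 rad/s.
ζ = (R/2)·√(C/L) = (34.1/2)·√(1.84 µF/10.5 mH) = 0.226.
Overshoot: exp(−π·0.226/√(1−0.226²)) = 0.483, i.e. 48.3%.

%OS ≈ 48.3%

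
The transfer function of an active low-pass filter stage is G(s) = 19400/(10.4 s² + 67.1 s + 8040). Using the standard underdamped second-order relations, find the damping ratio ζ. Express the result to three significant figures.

ζ ≈ 0.116

Dividing through by 10.4: denominator becomes s² + 6.452 s + 773.1.
So ω_n = √773.1 = 27.8 rad/s and ζ = 6.452/(2·27.8) = 0.116.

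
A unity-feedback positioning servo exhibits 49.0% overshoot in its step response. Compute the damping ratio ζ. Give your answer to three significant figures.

From %OS = 100·exp(−πζ/√(1−ζ²)), invert to get ζ = −ln(OS)/√(π² + ln²(OS)) with OS = 0.490.
−ln 0.490 = 0.7133, so ζ = 0.7133/√(π² + 0.5089) = 0.221.

ζ ≈ 0.221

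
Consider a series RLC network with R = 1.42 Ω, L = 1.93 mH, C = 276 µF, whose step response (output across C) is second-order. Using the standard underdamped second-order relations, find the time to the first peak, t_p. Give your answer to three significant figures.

For a series RLC circuit (capacitor voltage as output), ω_n = 1/√(LC) = 1/√(1.93 mH · 276 µF) = 1370 rad/s.
ζ = (R/2)·√(C/L) = (1.42/2)·√(276 µF/1.93 mH) = 0.268.
ω_d = ω_n√(1−ζ²) = 1320 rad/s. t_p = π/ω_d = 0.00238 s.

t_p ≈ 0.00238 s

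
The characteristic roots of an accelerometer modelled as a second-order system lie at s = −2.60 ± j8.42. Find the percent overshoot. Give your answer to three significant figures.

The poles are at −σ ± jω_d with σ = 2.60 and ω_d = 8.42, so ω_n = √(σ²+ω_d²) = 8.81 rad/s and ζ = σ/ω_n = 0.295.
%OS = 100 e^{−πζ/√(1−ζ²)} with ζ = 0.295 gives 37.9%.

%OS ≈ 37.9%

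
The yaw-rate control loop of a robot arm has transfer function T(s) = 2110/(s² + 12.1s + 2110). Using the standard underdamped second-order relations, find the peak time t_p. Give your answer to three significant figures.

Matching coefficients with s² + 2ζω_n s + ω_n² gives ω_n² = 2110 ⇒ ω_n = 45.9 rad/s, and ζ = 12.1/(2ω_n) = 0.132.
The damped frequency ω_d = ω_n√(1−ζ²) = 45.5 rad/s. Then t_p = π/ω_d = 0.0690 s.

t_p ≈ 0.0690 s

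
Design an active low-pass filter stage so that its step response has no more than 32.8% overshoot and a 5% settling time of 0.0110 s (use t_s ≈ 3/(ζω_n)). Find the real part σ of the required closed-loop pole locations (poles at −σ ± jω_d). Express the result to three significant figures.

The settling-time spec alone fixes σ = ζω_n = 3/t_s = 3/0.0110 = 273.
(Overshoot then fixes ζ = 0.334 and hence ω_d = σ·√(1−ζ²)/ζ = 769 rad/s.)

σ ≈ 273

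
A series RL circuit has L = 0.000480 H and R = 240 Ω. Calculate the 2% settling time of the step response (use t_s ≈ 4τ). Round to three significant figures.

t_s ≈ 0.00000800 s

τ = L/R = 0.000480/240 = 0.00000200 s.
t_s ≈ 4τ = 0.00000800 s.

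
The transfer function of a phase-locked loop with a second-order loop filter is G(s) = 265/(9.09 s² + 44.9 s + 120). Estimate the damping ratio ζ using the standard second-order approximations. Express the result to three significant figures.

Dividing through by 9.09: denominator becomes s² + 4.939 s + 13.20.
So ω_n = √13.20 = 3.63 rad/s and ζ = 4.939/(2·3.63) = 0.680.

ζ ≈ 0.680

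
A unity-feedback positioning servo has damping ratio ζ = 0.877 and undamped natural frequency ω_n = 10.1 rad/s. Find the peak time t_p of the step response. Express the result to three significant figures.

t_p ≈ 0.647 s

The damped frequency is ω_d = ω_n√(1−ζ²) = 10.1·√(1−0.769) = 4.85 rad/s.
Peak time t_p = π/ω_d = π/4.85 = 0.647 s.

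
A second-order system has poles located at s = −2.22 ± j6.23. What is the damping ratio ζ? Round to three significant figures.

With σ = 2.22, ω_d = 6.23: ω_n = √(σ²+ω_d²) = 6.61 rad/s, ζ = σ/ω_n = 0.336.

ζ ≈ 0.336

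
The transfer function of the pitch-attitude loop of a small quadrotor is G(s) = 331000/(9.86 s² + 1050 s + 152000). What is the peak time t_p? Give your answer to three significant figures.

Dividing through by 9.86: denominator becomes s² + 106.5 s + 15420.
So ω_n = √15420 = 124 rad/s and ζ = 106.5/(2·124) = 0.429.
ω_d = ω_n√(1−ζ²) = 112 rad/s. t_p = π/ω_d = 0.0280 s.

t_p ≈ 0.0280 s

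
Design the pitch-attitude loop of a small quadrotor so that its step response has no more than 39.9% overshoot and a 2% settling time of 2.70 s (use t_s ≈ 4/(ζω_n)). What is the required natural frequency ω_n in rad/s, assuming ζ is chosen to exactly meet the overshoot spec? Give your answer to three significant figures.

Inverting the overshoot relation: ζ = |ln 0.399|/√(π² + ln²0.399) = 0.281.
From t_s ≈ 4/(ζω_n): ω_n = 4/(ζ·t_s) = 4/(0.281·2.70) = 5.28 rad/s.

ω_n ≈ 5.28 rad/s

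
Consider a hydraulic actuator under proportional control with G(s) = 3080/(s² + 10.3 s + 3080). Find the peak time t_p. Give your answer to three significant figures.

Comparing the denominator to s² + 2ζω_n s + ω_n²: ω_n = √3080 = 55.5 rad/s, and 2ζω_n = 10.3 so ζ = 10.3/(2·55.5) = 0.0928.
ω_d = 55.5·√(1 − 0.0928²) = 55.3 rad/s. Then t_p = π/ω_d = 0.0569 s.

t_p ≈ 0.0569 s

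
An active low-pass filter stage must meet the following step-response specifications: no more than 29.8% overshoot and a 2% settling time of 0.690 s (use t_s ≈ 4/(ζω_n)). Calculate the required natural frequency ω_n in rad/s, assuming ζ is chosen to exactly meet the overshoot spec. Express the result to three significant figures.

ω_n ≈ 16.1 rad/s

ζ = −ln(OS)/√(π² + (ln OS)²). With OS = 0.298, ln OS = −1.211 and ζ = 1.211/3.367 = 0.360.
Then ω_n = 4/(ζ t_s) = 4/(0.360 × 0.690) = 16.1 rad/s.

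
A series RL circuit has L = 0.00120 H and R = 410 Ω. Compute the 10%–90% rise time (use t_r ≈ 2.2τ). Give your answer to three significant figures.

t_r ≈ 0.00000644 s

τ = L/R = 0.00120/410 = 0.00000293 s.
t_r ≈ 2.2τ = 0.00000644 s.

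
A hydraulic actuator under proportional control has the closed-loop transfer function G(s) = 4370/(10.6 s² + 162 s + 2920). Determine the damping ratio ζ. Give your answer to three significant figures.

ζ ≈ 0.460

Dividing through by 10.6: denominator becomes s² + 15.28 s + 275.5.
So ω_n = √275.5 = 16.6 rad/s and ζ = 15.28/(2·16.6) = 0.460.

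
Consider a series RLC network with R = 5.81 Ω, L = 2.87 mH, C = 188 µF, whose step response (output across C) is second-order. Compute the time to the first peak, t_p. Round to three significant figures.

For a series RLC circuit (capacitor voltage as output), ω_n = 1/√(LC) = 1/√(2.87 mH · 188 µF) = 1360 rad/s.
ζ = (R/2)·√(C/L) = (5.81/2)·√(188 µF/2.87 mH) = 0.744.
ω_d = 1360·√(1 − 0.744²) = 910 rad/s. t_p = π/ω_d = 0.00345 s.

t_p ≈ 0.00345 s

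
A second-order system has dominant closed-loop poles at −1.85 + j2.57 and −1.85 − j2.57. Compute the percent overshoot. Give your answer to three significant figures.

%OS ≈ 10.4%

With σ = 1.85, ω_d = 2.57: ω_n = √(σ²+ω_d²) = 3.17 rad/s, ζ = σ/ω_n = 0.584.
Overshoot: exp(−π·0.584/√(1−0.584²)) = 0.104, i.e. 10.4%.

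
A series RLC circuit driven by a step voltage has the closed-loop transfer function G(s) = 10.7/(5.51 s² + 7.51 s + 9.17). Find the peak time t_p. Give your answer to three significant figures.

t_p ≈ 2.87 s

Dividing through by 5.51: denominator becomes s² + 1.363 s + 1.664.
So ω_n = √1.664 = 1.29 rad/s and ζ = 1.363/(2·1.29) = 0.528.
The damped frequency ω_d = ω_n√(1−ζ²) = 1.10 rad/s. t_p = π/ω_d = 2.87 s.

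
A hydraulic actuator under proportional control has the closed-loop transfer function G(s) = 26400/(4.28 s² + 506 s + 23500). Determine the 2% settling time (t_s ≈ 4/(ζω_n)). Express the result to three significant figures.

Dividing through by 4.28: denominator becomes s² + 118.2 s + 5491.
So ω_n = √5491 = 74.1 rad/s and ζ = 118.2/(2·74.1) = 0.798.
t_s ≈ 4/(ζω_n) = 0.0677 s.

t_s ≈ 0.0677 s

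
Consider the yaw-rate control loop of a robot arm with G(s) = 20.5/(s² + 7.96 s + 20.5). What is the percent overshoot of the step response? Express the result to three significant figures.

%OS ≈ 0.305%

Comparing the denominator to s² + 2ζω_n s + ω_n²: ω_n = √20.5 = 4.53 rad/s, and 2ζω_n = 7.96 so ζ = 7.96/(2·4.53) = 0.879.
%OS = 100 e^{−πζ/√(1−ζ²)} with ζ = 0.879 gives 0.305%.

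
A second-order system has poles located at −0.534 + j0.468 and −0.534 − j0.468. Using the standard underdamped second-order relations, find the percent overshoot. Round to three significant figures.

With σ = 0.534, ω_d = 0.468: ω_n = √(σ²+ω_d²) = 0.710 rad/s, ζ = σ/ω_n = 0.752.
Overshoot: exp(−π·0.752/√(1−0.752²)) = 0.0277, i.e. 2.77%.

%OS ≈ 2.77%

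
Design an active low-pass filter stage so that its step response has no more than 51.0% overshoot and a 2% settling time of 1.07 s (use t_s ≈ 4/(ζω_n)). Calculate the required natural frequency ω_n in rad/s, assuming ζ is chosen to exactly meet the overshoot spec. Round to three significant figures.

ω_n ≈ 17.8 rad/s

Inverting the overshoot relation: ζ = |ln 0.510|/√(π² + ln²0.510) = 0.210.
From t_s ≈ 4/(ζω_n): ω_n = 4/(ζ·t_s) = 4/(0.210·1.07) = 17.8 rad/s.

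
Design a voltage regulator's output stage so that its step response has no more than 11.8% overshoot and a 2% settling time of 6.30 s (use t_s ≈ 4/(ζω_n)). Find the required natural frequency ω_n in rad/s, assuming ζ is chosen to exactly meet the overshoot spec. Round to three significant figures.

ω_n ≈ 1.13 rad/s

ζ = −ln(OS)/√(π² + (ln OS)²). With OS = 0.118, ln OS = −2.137 and ζ = 2.137/3.800 = 0.562.
Then ω_n = 4/(ζ t_s) = 4/(0.562 × 6.30) = 1.13 rad/s.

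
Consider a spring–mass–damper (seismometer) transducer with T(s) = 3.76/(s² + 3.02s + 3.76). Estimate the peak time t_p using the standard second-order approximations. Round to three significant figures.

ω_n = √3.76 = 1.94 rad/s; ζ = 3.02/(2·1.94) = 0.779.
ω_d = ω_n√(1−ζ²) = 1.22 rad/s. Then t_p = π/ω_d = 2.58 s.

t_p ≈ 2.58 s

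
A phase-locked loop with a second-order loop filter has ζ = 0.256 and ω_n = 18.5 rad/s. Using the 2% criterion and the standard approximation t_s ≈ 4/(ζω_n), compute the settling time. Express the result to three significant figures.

t_s ≈ 4/(ζω_n) = 4/(0.256 × 18.5) = 0.845 s.

t_s ≈ 0.845 s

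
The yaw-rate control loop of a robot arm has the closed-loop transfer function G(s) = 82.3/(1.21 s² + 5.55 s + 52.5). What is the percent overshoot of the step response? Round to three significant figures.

Dividing through by 1.21: denominator becomes s² + 4.587 s + 43.39.
So ω_n = √43.39 = 6.59 rad/s and ζ = 4.587/(2·6.59) = 0.348.
Overshoot: exp(−π·0.348/√(1−0.348²)) = 0.311, i.e. 31.1%.

%OS ≈ 31.1%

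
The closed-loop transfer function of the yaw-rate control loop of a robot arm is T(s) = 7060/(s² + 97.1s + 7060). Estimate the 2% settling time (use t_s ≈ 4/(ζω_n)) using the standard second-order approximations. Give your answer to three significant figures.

Matching coefficients with s² + 2ζω_n s + ω_n² gives ω_n² = 7060 ⇒ ω_n = 84.0 rad/s, and ζ = 97.1/(2ω_n) = 0.578.
t_s ≈ 4/(ζω_n) = 4/(0.578·84.0) = 0.0824 s.

t_s ≈ 0.0824 s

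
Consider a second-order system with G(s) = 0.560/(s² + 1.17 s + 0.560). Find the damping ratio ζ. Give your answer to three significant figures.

ζ ≈ 0.782

ω_n = √0.560 = 0.748 rad/s; ζ = 1.17/(2·0.748) = 0.782.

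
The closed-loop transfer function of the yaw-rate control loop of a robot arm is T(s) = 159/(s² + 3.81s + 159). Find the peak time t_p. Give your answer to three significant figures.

t_p ≈ 0.252 s

Comparing the denominator to s² + 2ζω_n s + ω_n²: ω_n = √159 = 12.6 rad/s, and 2ζω_n = 3.81 so ζ = 3.81/(2·12.6) = 0.151.
ω_d = 12.6·√(1 − 0.151²) = 12.5 rad/s. Then t_p = π/ω_d = 0.252 s.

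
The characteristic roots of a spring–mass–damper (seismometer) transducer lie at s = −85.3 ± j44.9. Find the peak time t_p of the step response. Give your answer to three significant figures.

t_p ≈ 0.0700 s

t_p = π/ω_d with ω_d = 44.9 (the imaginary part), so t_p = 0.0700 s.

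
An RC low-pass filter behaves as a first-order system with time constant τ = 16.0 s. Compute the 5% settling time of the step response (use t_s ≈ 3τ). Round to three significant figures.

t_s ≈ 48.0 s

t_s ≈ 3τ = 48.0 s.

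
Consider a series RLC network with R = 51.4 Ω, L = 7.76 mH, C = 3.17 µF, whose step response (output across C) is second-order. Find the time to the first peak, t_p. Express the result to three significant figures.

For a series RLC circuit (capacitor voltage as output), ω_n = 1/√(LC) = 1/√(7.76 mH · 3.17 µF) = 6380 rad/s.
ζ = (R/2)·√(C/L) = (51.4/2)·√(3.17 µF/7.76 mH) = 0.519.
The damped frequency ω_d = ω_n√(1−ζ²) = 5450 rad/s. t_p = π/ω_d = 0.000577 s.

t_p ≈ 0.000577 s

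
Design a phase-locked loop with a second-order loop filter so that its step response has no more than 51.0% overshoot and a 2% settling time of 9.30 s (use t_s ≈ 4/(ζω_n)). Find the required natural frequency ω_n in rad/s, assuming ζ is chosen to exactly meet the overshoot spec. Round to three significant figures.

ω_n ≈ 2.05 rad/s

Inverting the overshoot relation: ζ = |ln 0.510|/√(π² + ln²0.510) = 0.210.
Then ω_n = 4/(ζ t_s) = 4/(0.210 × 9.30) = 2.05 rad/s.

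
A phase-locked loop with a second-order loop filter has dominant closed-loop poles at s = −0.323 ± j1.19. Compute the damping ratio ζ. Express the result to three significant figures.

With σ = 0.323, ω_d = 1.19: ω_n = √(σ²+ω_d²) = 1.23 rad/s, ζ = σ/ω_n = 0.262.

ζ ≈ 0.262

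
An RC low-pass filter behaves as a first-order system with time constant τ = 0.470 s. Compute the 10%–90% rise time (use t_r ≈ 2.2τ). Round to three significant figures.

t_r ≈ 1.03 s

t_r ≈ 2.2τ = 1.03 s.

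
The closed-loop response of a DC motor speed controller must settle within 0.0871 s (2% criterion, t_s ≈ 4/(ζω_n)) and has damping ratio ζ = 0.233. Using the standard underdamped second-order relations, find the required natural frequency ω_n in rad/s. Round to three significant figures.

Rearranging t_s ≈ 4/(ζω_n) gives ω_n = 4/(ζ·t_s) = 4/(0.233 × 0.0871) = 197 rad/s.

ω_n ≈ 197 rad/s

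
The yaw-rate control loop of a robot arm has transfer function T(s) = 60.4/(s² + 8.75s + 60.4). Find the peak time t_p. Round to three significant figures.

ω_n = √60.4 = 7.77 rad/s; ζ = 8.75/(2·7.77) = 0.563.
The damped frequency ω_d = ω_n√(1−ζ²) = 6.42 rad/s. Then t_p = π/ω_d = 0.489 s.

t_p ≈ 0.489 s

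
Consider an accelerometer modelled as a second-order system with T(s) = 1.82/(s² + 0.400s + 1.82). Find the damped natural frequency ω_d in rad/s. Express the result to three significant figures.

ω_d ≈ 1.33 rad/s

Matching coefficients with s² + 2ζω_n s + ω_n² gives ω_n² = 1.82 ⇒ ω_n = 1.35 rad/s, and ζ = 0.400/(2ω_n) = 0.148.
ω_d = 1.35·√(1 − 0.148²) = 1.33 rad/s.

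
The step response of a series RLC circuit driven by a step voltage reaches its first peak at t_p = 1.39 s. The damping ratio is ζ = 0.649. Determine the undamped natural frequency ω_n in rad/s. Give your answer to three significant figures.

Peak time t_p = π/ω_d, so ω_d = π/t_p = π/1.39 = 2.26 rad/s.
ω_n = ω_d/√(1−ζ²) = 2.26/√0.579 = 2.97 rad/s.

ω_n ≈ 2.97 rad/s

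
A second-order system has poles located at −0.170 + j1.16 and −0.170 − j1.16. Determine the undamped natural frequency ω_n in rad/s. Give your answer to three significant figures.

|pole| = ω_n = √(0.170² + 1.16²) = 1.17 rad/s; ζ = cos θ = σ/ω_n = 0.145.

ω_n ≈ 1.17 rad/s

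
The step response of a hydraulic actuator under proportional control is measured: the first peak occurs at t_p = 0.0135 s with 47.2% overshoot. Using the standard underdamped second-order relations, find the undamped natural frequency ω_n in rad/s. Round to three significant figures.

ζ from %OS: ζ = |ln 0.472|/√(π²+ln²0.472) = 0.232.
t_p = π/ω_d ⇒ ω_d = 233 rad/s; then ω_n = ω_d/√(1−ζ²) = 239 rad/s.

ω_n ≈ 239 rad/s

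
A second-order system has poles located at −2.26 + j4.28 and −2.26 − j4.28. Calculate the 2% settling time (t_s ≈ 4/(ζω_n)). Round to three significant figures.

For poles at −σ ± jω_d, ζω_n = σ = 2.26, so t_s ≈ 4/σ = 1.77 s.

t_s ≈ 1.77 s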